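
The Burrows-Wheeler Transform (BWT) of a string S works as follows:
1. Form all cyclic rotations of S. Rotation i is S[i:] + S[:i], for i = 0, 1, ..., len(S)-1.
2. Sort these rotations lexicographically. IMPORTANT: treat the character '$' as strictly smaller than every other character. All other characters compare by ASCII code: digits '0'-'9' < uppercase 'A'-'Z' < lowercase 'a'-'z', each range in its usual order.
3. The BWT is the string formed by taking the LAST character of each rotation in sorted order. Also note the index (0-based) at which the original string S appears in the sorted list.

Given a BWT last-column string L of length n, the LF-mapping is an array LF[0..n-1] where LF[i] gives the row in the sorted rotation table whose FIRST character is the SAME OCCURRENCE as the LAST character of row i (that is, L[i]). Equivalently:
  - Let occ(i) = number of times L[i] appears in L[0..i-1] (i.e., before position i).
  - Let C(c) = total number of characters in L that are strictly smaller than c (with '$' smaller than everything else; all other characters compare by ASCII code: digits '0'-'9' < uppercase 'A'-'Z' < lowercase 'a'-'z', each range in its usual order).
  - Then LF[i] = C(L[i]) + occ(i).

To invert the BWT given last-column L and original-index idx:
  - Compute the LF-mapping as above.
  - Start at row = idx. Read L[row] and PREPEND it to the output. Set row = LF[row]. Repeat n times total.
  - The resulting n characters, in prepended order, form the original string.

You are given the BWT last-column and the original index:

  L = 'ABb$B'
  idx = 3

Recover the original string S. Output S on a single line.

LF mapping: 1 2 4 0 3
Walk LF starting at row 3, prepending L[row]:
  step 1: row=3, L[3]='$', prepend. Next row=LF[3]=0
  step 2: row=0, L[0]='A', prepend. Next row=LF[0]=1
  step 3: row=1, L[1]='B', prepend. Next row=LF[1]=2
  step 4: row=2, L[2]='b', prepend. Next row=LF[2]=4
  step 5: row=4, L[4]='B', prepend. Next row=LF[4]=3
Reversed output: BbBA$

Answer: BbBA$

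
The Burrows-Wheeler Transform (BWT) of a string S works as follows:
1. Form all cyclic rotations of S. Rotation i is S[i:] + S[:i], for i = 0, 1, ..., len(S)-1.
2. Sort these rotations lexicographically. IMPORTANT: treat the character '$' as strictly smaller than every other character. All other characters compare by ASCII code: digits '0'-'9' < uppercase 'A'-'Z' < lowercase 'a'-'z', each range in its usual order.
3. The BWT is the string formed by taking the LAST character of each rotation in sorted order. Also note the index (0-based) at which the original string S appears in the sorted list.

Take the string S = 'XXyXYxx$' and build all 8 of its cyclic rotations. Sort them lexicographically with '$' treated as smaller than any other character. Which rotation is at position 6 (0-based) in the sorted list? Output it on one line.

Answer: xx$XXyXY

Derivation:
All 8 rotations (rotation i = S[i:]+S[:i]):
  rot[0] = XXyXYxx$
  rot[1] = XyXYxx$X
  rot[2] = yXYxx$XX
  rot[3] = XYxx$XXy
  rot[4] = Yxx$XXyX
  rot[5] = xx$XXyXY
  rot[6] = x$XXyXYx
  rot[7] = $XXyXYxx
Sorted (with $ < everything):
  sorted[0] = $XXyXYxx
  sorted[1] = XXyXYxx$
  sorted[2] = XYxx$XXy
  sorted[3] = XyXYxx$X
  sorted[4] = Yxx$XXyX
  sorted[5] = x$XXyXYx
  sorted[6] = xx$XXyXY
  sorted[7] = yXYxx$XX
sorted[6] = xx$XXyXY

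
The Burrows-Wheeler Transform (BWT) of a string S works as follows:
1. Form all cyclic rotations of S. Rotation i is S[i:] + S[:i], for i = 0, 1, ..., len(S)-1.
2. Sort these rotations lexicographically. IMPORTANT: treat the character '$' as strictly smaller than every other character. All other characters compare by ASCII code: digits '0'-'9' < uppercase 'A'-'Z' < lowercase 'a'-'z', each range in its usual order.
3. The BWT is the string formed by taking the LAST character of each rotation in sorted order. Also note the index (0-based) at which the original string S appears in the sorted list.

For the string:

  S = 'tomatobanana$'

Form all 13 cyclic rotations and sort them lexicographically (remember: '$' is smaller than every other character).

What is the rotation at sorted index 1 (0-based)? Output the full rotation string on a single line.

Answer: a$tomatobanan

Derivation:
All 13 rotations (rotation i = S[i:]+S[:i]):
  rot[0] = tomatobanana$
  rot[1] = omatobanana$t
  rot[2] = matobanana$to
  rot[3] = atobanana$tom
  rot[4] = tobanana$toma
  rot[5] = obanana$tomat
  rot[6] = banana$tomato
  rot[7] = anana$tomatob
  rot[8] = nana$tomatoba
  rot[9] = ana$tomatoban
  rot[10] = na$tomatobana
  rot[11] = a$tomatobanan
  rot[12] = $tomatobanana
Sorted (with $ < everything):
  sorted[0] = $tomatobanana
  sorted[1] = a$tomatobanan
  sorted[2] = ana$tomatoban
  sorted[3] = anana$tomatob
  sorted[4] = atobanana$tom
  sorted[5] = banana$tomato
  sorted[6] = matobanana$to
  sorted[7] = na$tomatobana
  sorted[8] = nana$tomatoba
  sorted[9] = obanana$tomat
  sorted[10] = omatobanana$t
  sorted[11] = tobanana$toma
  sorted[12] = tomatobanana$
sorted[1] = a$tomatobanan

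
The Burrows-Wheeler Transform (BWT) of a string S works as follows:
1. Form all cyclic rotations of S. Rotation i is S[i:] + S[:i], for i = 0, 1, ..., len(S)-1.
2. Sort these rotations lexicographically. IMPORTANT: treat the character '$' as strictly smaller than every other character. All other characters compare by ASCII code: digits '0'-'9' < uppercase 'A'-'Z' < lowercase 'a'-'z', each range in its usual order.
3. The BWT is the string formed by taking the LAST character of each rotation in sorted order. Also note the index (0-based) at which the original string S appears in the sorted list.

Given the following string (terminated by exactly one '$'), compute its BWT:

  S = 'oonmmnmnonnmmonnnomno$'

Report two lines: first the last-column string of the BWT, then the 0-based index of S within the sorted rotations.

All 22 rotations (rotation i = S[i:]+S[:i]):
  rot[0] = oonmmnmnonnmmonnnomno$
  rot[1] = onmmnmnonnmmonnnomno$o
  rot[2] = nmmnmnonnmmonnnomno$oo
  rot[3] = mmnmnonnmmonnnomno$oon
  rot[4] = mnmnonnmmonnnomno$oonm
  rot[5] = nmnonnmmonnnomno$oonmm
  rot[6] = mnonnmmonnnomno$oonmmn
  rot[7] = nonnmmonnnomno$oonmmnm
  rot[8] = onnmmonnnomno$oonmmnmn
  rot[9] = nnmmonnnomno$oonmmnmno
  rot[10] = nmmonnnomno$oonmmnmnon
  rot[11] = mmonnnomno$oonmmnmnonn
  rot[12] = monnnomno$oonmmnmnonnm
  rot[13] = onnnomno$oonmmnmnonnmm
  rot[14] = nnnomno$oonmmnmnonnmmo
  rot[15] = nnomno$oonmmnmnonnmmon
  rot[16] = nomno$oonmmnmnonnmmonn
  rot[17] = omno$oonmmnmnonnmmonnn
  rot[18] = mno$oonmmnmnonnmmonnno
  rot[19] = no$oonmmnmnonnmmonnnom
  rot[20] = o$oonmmnmnonnmmonnnomn
  rot[21] = $oonmmnmnonnmmonnnomno
Sorted (with $ < everything):
  sorted[0] = $oonmmnmnonnmmonnnomno  (last char: 'o')
  sorted[1] = mmnmnonnmmonnnomno$oon  (last char: 'n')
  sorted[2] = mmonnnomno$oonmmnmnonn  (last char: 'n')
  sorted[3] = mnmnonnmmonnnomno$oonm  (last char: 'm')
  sorted[4] = mno$oonmmnmnonnmmonnno  (last char: 'o')
  sorted[5] = mnonnmmonnnomno$oonmmn  (last char: 'n')
  sorted[6] = monnnomno$oonmmnmnonnm  (last char: 'm')
  sorted[7] = nmmnmnonnmmonnnomno$oo  (last char: 'o')
  sorted[8] = nmmonnnomno$oonmmnmnon  (last char: 'n')
  sorted[9] = nmnonnmmonnnomno$oonmm  (last char: 'm')
  sorted[10] = nnmmonnnomno$oonmmnmno  (last char: 'o')
  sorted[11] = nnnomno$oonmmnmnonnmmo  (last char: 'o')
  sorted[12] = nnomno$oonmmnmnonnmmon  (last char: 'n')
  sorted[13] = no$oonmmnmnonnmmonnnom  (last char: 'm')
  sorted[14] = nomno$oonmmnmnonnmmonn  (last char: 'n')
  sorted[15] = nonnmmonnnomno$oonmmnm  (last char: 'm')
  sorted[16] = o$oonmmnmnonnmmonnnomn  (last char: 'n')
  sorted[17] = omno$oonmmnmnonnmmonnn  (last char: 'n')
  sorted[18] = onmmnmnonnmmonnnomno$o  (last char: 'o')
  sorted[19] = onnmmonnnomno$oonmmnmn  (last char: 'n')
  sorted[20] = onnnomno$oonmmnmnonnmm  (last char: 'm')
  sorted[21] = oonmmnmnonnmmonnnomno$  (last char: '$')
Last column: onnmonmonmoonmnmnnonm$
Original string S is at sorted index 21

Answer: onnmonmonmoonmnmnnonm$
21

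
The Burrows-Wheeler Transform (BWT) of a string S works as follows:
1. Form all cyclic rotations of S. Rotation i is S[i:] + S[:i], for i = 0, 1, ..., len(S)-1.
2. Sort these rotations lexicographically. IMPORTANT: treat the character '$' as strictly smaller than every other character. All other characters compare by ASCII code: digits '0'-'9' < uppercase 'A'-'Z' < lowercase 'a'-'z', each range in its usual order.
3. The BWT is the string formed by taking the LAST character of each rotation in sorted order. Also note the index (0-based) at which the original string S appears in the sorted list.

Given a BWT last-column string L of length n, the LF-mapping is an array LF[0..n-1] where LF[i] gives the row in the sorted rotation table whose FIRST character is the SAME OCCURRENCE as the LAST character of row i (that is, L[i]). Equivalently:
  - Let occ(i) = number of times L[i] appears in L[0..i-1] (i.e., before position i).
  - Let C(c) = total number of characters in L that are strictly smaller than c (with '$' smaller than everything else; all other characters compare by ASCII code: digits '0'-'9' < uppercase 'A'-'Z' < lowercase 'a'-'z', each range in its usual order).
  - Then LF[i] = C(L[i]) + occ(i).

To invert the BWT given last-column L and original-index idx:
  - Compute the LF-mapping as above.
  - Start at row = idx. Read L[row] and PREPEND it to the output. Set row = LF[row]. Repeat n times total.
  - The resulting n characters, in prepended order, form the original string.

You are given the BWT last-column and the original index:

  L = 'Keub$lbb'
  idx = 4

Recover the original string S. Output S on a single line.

LF mapping: 1 5 7 2 0 6 3 4
Walk LF starting at row 4, prepending L[row]:
  step 1: row=4, L[4]='$', prepend. Next row=LF[4]=0
  step 2: row=0, L[0]='K', prepend. Next row=LF[0]=1
  step 3: row=1, L[1]='e', prepend. Next row=LF[1]=5
  step 4: row=5, L[5]='l', prepend. Next row=LF[5]=6
  step 5: row=6, L[6]='b', prepend. Next row=LF[6]=3
  step 6: row=3, L[3]='b', prepend. Next row=LF[3]=2
  step 7: row=2, L[2]='u', prepend. Next row=LF[2]=7
  step 8: row=7, L[7]='b', prepend. Next row=LF[7]=4
Reversed output: bubbleK$

Answer: bubbleK$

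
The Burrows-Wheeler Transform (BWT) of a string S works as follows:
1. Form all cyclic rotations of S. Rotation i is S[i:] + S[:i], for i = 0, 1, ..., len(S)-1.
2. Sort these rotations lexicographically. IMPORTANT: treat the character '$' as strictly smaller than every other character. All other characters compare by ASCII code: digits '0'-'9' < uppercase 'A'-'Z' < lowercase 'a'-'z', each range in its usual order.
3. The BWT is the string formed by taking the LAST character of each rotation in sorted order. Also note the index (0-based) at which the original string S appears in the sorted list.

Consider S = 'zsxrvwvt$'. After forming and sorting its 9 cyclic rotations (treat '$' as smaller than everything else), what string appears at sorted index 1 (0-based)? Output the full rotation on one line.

Answer: rvwvt$zsx

Derivation:
All 9 rotations (rotation i = S[i:]+S[:i]):
  rot[0] = zsxrvwvt$
  rot[1] = sxrvwvt$z
  rot[2] = xrvwvt$zs
  rot[3] = rvwvt$zsx
  rot[4] = vwvt$zsxr
  rot[5] = wvt$zsxrv
  rot[6] = vt$zsxrvw
  rot[7] = t$zsxrvwv
  rot[8] = $zsxrvwvt
Sorted (with $ < everything):
  sorted[0] = $zsxrvwvt
  sorted[1] = rvwvt$zsx
  sorted[2] = sxrvwvt$z
  sorted[3] = t$zsxrvwv
  sorted[4] = vt$zsxrvw
  sorted[5] = vwvt$zsxr
  sorted[6] = wvt$zsxrv
  sorted[7] = xrvwvt$zs
  sorted[8] = zsxrvwvt$
sorted[1] = rvwvt$zsx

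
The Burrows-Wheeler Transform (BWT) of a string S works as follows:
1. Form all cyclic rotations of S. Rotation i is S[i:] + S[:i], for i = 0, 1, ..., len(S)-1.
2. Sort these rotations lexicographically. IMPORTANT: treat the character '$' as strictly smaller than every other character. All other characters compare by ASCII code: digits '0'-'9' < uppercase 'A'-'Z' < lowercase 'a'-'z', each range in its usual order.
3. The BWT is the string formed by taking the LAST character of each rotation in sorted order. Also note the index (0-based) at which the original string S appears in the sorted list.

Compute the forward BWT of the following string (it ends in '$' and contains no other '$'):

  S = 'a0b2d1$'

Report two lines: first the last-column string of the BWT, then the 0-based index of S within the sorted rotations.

Answer: 1adb$02
4

Derivation:
All 7 rotations (rotation i = S[i:]+S[:i]):
  rot[0] = a0b2d1$
  rot[1] = 0b2d1$a
  rot[2] = b2d1$a0
  rot[3] = 2d1$a0b
  rot[4] = d1$a0b2
  rot[5] = 1$a0b2d
  rot[6] = $a0b2d1
Sorted (with $ < everything):
  sorted[0] = $a0b2d1  (last char: '1')
  sorted[1] = 0b2d1$a  (last char: 'a')
  sorted[2] = 1$a0b2d  (last char: 'd')
  sorted[3] = 2d1$a0b  (last char: 'b')
  sorted[4] = a0b2d1$  (last char: '$')
  sorted[5] = b2d1$a0  (last char: '0')
  sorted[6] = d1$a0b2  (last char: '2')
Last column: 1adb$02
Original string S is at sorted index 4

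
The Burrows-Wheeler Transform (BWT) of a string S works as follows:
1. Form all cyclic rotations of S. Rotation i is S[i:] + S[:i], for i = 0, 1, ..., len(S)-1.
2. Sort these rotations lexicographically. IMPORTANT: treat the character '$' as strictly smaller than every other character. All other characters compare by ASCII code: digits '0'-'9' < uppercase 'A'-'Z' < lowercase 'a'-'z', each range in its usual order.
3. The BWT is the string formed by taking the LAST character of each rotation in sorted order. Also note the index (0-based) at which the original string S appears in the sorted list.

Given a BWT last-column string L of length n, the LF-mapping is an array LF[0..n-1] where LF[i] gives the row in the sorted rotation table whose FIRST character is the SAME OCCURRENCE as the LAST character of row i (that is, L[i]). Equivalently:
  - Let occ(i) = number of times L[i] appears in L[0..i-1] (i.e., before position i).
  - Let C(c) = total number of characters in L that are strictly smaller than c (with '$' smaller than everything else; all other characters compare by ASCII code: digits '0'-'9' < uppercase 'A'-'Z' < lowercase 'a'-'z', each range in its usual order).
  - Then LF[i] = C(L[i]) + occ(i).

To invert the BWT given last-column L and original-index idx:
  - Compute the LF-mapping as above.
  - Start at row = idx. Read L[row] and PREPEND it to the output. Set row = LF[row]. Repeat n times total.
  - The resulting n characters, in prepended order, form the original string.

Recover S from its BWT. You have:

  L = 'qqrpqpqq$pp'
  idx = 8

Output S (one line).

LF mapping: 5 6 10 1 7 2 8 9 0 3 4
Walk LF starting at row 8, prepending L[row]:
  step 1: row=8, L[8]='$', prepend. Next row=LF[8]=0
  step 2: row=0, L[0]='q', prepend. Next row=LF[0]=5
  step 3: row=5, L[5]='p', prepend. Next row=LF[5]=2
  step 4: row=2, L[2]='r', prepend. Next row=LF[2]=10
  step 5: row=10, L[10]='p', prepend. Next row=LF[10]=4
  step 6: row=4, L[4]='q', prepend. Next row=LF[4]=7
  step 7: row=7, L[7]='q', prepend. Next row=LF[7]=9
  step 8: row=9, L[9]='p', prepend. Next row=LF[9]=3
  step 9: row=3, L[3]='p', prepend. Next row=LF[3]=1
  step 10: row=1, L[1]='q', prepend. Next row=LF[1]=6
  step 11: row=6, L[6]='q', prepend. Next row=LF[6]=8
Reversed output: qqppqqprpq$

Answer: qqppqqprpq$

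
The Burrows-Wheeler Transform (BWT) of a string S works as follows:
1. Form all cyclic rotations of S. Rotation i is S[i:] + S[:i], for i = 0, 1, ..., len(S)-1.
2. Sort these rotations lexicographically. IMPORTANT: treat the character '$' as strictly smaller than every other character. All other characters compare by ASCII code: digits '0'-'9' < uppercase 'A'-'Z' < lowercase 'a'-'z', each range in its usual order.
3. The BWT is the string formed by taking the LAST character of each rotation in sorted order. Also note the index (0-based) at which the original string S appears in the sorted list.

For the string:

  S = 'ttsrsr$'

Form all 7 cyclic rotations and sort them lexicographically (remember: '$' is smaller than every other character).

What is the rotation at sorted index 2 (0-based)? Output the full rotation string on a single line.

Answer: rsr$tts

Derivation:
All 7 rotations (rotation i = S[i:]+S[:i]):
  rot[0] = ttsrsr$
  rot[1] = tsrsr$t
  rot[2] = srsr$tt
  rot[3] = rsr$tts
  rot[4] = sr$ttsr
  rot[5] = r$ttsrs
  rot[6] = $ttsrsr
Sorted (with $ < everything):
  sorted[0] = $ttsrsr
  sorted[1] = r$ttsrs
  sorted[2] = rsr$tts
  sorted[3] = sr$ttsr
  sorted[4] = srsr$tt
  sorted[5] = tsrsr$t
  sorted[6] = ttsrsr$
sorted[2] = rsr$tts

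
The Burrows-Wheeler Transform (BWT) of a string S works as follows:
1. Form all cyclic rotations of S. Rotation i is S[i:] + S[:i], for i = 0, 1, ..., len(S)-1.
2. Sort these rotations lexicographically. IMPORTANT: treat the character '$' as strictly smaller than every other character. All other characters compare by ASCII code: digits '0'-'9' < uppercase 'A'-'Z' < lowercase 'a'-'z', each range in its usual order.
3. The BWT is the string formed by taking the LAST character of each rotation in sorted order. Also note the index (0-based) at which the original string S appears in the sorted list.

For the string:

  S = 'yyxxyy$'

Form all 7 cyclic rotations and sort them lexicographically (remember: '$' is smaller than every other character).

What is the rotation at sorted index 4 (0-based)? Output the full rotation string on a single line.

Answer: yxxyy$y

Derivation:
All 7 rotations (rotation i = S[i:]+S[:i]):
  rot[0] = yyxxyy$
  rot[1] = yxxyy$y
  rot[2] = xxyy$yy
  rot[3] = xyy$yyx
  rot[4] = yy$yyxx
  rot[5] = y$yyxxy
  rot[6] = $yyxxyy
Sorted (with $ < everything):
  sorted[0] = $yyxxyy
  sorted[1] = xxyy$yy
  sorted[2] = xyy$yyx
  sorted[3] = y$yyxxy
  sorted[4] = yxxyy$y
  sorted[5] = yy$yyxx
  sorted[6] = yyxxyy$
sorted[4] = yxxyy$y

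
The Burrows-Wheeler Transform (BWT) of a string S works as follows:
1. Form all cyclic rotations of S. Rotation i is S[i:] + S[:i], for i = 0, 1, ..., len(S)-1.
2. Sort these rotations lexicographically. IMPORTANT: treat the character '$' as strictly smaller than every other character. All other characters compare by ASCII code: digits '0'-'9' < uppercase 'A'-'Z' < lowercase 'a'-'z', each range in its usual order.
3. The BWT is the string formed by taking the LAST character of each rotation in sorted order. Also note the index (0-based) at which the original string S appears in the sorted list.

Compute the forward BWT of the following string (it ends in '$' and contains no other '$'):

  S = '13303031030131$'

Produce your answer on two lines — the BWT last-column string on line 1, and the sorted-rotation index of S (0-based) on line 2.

Answer: 13133330$030101
8

Derivation:
All 15 rotations (rotation i = S[i:]+S[:i]):
  rot[0] = 13303031030131$
  rot[1] = 3303031030131$1
  rot[2] = 303031030131$13
  rot[3] = 03031030131$133
  rot[4] = 3031030131$1330
  rot[5] = 031030131$13303
  rot[6] = 31030131$133030
  rot[7] = 1030131$1330303
  rot[8] = 030131$13303031
  rot[9] = 30131$133030310
  rot[10] = 0131$1330303103
  rot[11] = 131$13303031030
  rot[12] = 31$133030310301
  rot[13] = 1$1330303103013
  rot[14] = $13303031030131
Sorted (with $ < everything):
  sorted[0] = $13303031030131  (last char: '1')
  sorted[1] = 0131$1330303103  (last char: '3')
  sorted[2] = 030131$13303031  (last char: '1')
  sorted[3] = 03031030131$133  (last char: '3')
  sorted[4] = 031030131$13303  (last char: '3')
  sorted[5] = 1$1330303103013  (last char: '3')
  sorted[6] = 1030131$1330303  (last char: '3')
  sorted[7] = 131$13303031030  (last char: '0')
  sorted[8] = 13303031030131$  (last char: '$')
  sorted[9] = 30131$133030310  (last char: '0')
  sorted[10] = 303031030131$13  (last char: '3')
  sorted[11] = 3031030131$1330  (last char: '0')
  sorted[12] = 31$133030310301  (last char: '1')
  sorted[13] = 31030131$133030  (last char: '0')
  sorted[14] = 3303031030131$1  (last char: '1')
Last column: 13133330$030101
Original string S is at sorted index 8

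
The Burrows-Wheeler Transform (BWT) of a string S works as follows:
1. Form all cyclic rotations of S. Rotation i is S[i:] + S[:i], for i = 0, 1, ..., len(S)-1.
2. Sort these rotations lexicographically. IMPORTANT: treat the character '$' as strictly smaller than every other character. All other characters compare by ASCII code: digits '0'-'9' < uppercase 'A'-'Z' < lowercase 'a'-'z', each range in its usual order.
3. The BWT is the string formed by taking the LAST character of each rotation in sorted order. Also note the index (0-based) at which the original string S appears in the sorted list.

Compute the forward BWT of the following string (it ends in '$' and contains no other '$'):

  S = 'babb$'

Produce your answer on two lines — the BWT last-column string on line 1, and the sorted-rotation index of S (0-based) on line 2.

Answer: bbb$a
3

Derivation:
All 5 rotations (rotation i = S[i:]+S[:i]):
  rot[0] = babb$
  rot[1] = abb$b
  rot[2] = bb$ba
  rot[3] = b$bab
  rot[4] = $babb
Sorted (with $ < everything):
  sorted[0] = $babb  (last char: 'b')
  sorted[1] = abb$b  (last char: 'b')
  sorted[2] = b$bab  (last char: 'b')
  sorted[3] = babb$  (last char: '$')
  sorted[4] = bb$ba  (last char: 'a')
Last column: bbb$a
Original string S is at sorted index 3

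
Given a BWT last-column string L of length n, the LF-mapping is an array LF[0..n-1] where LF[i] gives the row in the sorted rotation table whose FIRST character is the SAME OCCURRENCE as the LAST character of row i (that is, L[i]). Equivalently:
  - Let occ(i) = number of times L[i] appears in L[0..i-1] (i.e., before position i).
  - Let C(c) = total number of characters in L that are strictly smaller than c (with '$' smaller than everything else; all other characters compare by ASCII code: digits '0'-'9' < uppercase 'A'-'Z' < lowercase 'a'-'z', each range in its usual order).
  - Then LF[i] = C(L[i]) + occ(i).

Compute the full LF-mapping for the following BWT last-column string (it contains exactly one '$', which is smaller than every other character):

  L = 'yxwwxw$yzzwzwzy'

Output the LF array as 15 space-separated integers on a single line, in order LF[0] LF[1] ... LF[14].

Char counts: '$':1, 'w':5, 'x':2, 'y':3, 'z':4
C (first-col start): C('$')=0, C('w')=1, C('x')=6, C('y')=8, C('z')=11
L[0]='y': occ=0, LF[0]=C('y')+0=8+0=8
L[1]='x': occ=0, LF[1]=C('x')+0=6+0=6
L[2]='w': occ=0, LF[2]=C('w')+0=1+0=1
L[3]='w': occ=1, LF[3]=C('w')+1=1+1=2
L[4]='x': occ=1, LF[4]=C('x')+1=6+1=7
L[5]='w': occ=2, LF[5]=C('w')+2=1+2=3
L[6]='$': occ=0, LF[6]=C('$')+0=0+0=0
L[7]='y': occ=1, LF[7]=C('y')+1=8+1=9
L[8]='z': occ=0, LF[8]=C('z')+0=11+0=11
L[9]='z': occ=1, LF[9]=C('z')+1=11+1=12
L[10]='w': occ=3, LF[10]=C('w')+3=1+3=4
L[11]='z': occ=2, LF[11]=C('z')+2=11+2=13
L[12]='w': occ=4, LF[12]=C('w')+4=1+4=5
L[13]='z': occ=3, LF[13]=C('z')+3=11+3=14
L[14]='y': occ=2, LF[14]=C('y')+2=8+2=10

Answer: 8 6 1 2 7 3 0 9 11 12 4 13 5 14 10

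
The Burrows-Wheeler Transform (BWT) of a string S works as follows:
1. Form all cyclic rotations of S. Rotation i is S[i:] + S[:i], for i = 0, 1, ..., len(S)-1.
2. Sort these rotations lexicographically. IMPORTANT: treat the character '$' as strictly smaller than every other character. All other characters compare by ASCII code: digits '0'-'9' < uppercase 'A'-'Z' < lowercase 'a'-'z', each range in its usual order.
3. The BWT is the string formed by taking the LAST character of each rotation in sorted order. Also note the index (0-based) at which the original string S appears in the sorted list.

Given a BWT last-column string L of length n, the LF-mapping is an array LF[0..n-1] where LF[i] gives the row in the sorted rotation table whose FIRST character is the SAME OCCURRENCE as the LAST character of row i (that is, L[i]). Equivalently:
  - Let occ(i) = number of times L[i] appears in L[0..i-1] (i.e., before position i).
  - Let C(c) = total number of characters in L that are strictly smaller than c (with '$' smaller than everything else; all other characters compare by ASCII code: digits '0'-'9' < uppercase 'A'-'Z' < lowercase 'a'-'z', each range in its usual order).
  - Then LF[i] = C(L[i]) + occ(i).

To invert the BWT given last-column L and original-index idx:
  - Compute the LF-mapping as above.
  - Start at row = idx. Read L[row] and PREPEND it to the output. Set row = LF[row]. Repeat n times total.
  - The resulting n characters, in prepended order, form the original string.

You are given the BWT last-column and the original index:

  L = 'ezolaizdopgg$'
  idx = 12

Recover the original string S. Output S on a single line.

Answer: zigzagpoodle$

Derivation:
LF mapping: 3 11 8 7 1 6 12 2 9 10 4 5 0
Walk LF starting at row 12, prepending L[row]:
  step 1: row=12, L[12]='$', prepend. Next row=LF[12]=0
  step 2: row=0, L[0]='e', prepend. Next row=LF[0]=3
  step 3: row=3, L[3]='l', prepend. Next row=LF[3]=7
  step 4: row=7, L[7]='d', prepend. Next row=LF[7]=2
  step 5: row=2, L[2]='o', prepend. Next row=LF[2]=8
  step 6: row=8, L[8]='o', prepend. Next row=LF[8]=9
  step 7: row=9, L[9]='p', prepend. Next row=LF[9]=10
  step 8: row=10, L[10]='g', prepend. Next row=LF[10]=4
  step 9: row=4, L[4]='a', prepend. Next row=LF[4]=1
  step 10: row=1, L[1]='z', prepend. Next row=LF[1]=11
  step 11: row=11, L[11]='g', prepend. Next row=LF[11]=5
  step 12: row=5, L[5]='i', prepend. Next row=LF[5]=6
  step 13: row=6, L[6]='z', prepend. Next row=LF[6]=12
Reversed output: zigzagpoodle$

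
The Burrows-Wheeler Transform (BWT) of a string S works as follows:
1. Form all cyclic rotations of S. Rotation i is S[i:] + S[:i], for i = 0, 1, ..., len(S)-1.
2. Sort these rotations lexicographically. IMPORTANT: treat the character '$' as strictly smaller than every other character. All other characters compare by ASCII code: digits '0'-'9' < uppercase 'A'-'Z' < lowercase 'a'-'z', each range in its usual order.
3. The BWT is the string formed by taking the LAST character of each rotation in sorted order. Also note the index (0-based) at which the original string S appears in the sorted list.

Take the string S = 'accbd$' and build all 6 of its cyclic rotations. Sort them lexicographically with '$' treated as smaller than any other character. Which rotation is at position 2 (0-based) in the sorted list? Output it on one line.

All 6 rotations (rotation i = S[i:]+S[:i]):
  rot[0] = accbd$
  rot[1] = ccbd$a
  rot[2] = cbd$ac
  rot[3] = bd$acc
  rot[4] = d$accb
  rot[5] = $accbd
Sorted (with $ < everything):
  sorted[0] = $accbd
  sorted[1] = accbd$
  sorted[2] = bd$acc
  sorted[3] = cbd$ac
  sorted[4] = ccbd$a
  sorted[5] = d$accb
sorted[2] = bd$acc

Answer: bd$acc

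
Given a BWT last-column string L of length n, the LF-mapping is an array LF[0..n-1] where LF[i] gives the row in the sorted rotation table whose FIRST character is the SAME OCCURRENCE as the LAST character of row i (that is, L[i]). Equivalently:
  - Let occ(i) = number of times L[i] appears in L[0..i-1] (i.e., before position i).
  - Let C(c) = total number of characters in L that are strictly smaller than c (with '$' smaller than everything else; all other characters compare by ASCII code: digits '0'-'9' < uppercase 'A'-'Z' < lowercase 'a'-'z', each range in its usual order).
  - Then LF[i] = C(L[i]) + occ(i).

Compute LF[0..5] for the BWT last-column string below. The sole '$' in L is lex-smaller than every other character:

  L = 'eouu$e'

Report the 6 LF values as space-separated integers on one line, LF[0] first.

Char counts: '$':1, 'e':2, 'o':1, 'u':2
C (first-col start): C('$')=0, C('e')=1, C('o')=3, C('u')=4
L[0]='e': occ=0, LF[0]=C('e')+0=1+0=1
L[1]='o': occ=0, LF[1]=C('o')+0=3+0=3
L[2]='u': occ=0, LF[2]=C('u')+0=4+0=4
L[3]='u': occ=1, LF[3]=C('u')+1=4+1=5
L[4]='$': occ=0, LF[4]=C('$')+0=0+0=0
L[5]='e': occ=1, LF[5]=C('e')+1=1+1=2

Answer: 1 3 4 5 0 2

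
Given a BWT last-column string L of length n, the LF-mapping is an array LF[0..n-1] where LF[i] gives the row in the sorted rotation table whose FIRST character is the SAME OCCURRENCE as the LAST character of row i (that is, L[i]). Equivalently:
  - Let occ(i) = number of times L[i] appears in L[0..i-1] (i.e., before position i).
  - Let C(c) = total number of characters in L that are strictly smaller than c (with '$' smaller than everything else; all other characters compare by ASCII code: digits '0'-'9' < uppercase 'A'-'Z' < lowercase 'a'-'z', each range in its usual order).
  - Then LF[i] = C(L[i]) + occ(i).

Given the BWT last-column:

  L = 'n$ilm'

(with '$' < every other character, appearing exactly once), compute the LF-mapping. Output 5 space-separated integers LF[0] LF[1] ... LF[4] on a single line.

Char counts: '$':1, 'i':1, 'l':1, 'm':1, 'n':1
C (first-col start): C('$')=0, C('i')=1, C('l')=2, C('m')=3, C('n')=4
L[0]='n': occ=0, LF[0]=C('n')+0=4+0=4
L[1]='$': occ=0, LF[1]=C('$')+0=0+0=0
L[2]='i': occ=0, LF[2]=C('i')+0=1+0=1
L[3]='l': occ=0, LF[3]=C('l')+0=2+0=2
L[4]='m': occ=0, LF[4]=C('m')+0=3+0=3

Answer: 4 0 1 2 3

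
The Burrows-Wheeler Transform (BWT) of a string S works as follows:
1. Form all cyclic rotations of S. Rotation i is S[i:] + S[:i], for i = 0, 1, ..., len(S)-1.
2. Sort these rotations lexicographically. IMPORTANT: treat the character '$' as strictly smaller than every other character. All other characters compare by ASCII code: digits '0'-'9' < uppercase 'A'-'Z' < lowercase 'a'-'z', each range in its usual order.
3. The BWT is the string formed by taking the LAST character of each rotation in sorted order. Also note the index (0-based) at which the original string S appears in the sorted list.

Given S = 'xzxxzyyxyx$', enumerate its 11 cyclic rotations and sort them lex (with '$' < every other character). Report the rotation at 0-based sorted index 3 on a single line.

All 11 rotations (rotation i = S[i:]+S[:i]):
  rot[0] = xzxxzyyxyx$
  rot[1] = zxxzyyxyx$x
  rot[2] = xxzyyxyx$xz
  rot[3] = xzyyxyx$xzx
  rot[4] = zyyxyx$xzxx
  rot[5] = yyxyx$xzxxz
  rot[6] = yxyx$xzxxzy
  rot[7] = xyx$xzxxzyy
  rot[8] = yx$xzxxzyyx
  rot[9] = x$xzxxzyyxy
  rot[10] = $xzxxzyyxyx
Sorted (with $ < everything):
  sorted[0] = $xzxxzyyxyx
  sorted[1] = x$xzxxzyyxy
  sorted[2] = xxzyyxyx$xz
  sorted[3] = xyx$xzxxzyy
  sorted[4] = xzxxzyyxyx$
  sorted[5] = xzyyxyx$xzx
  sorted[6] = yx$xzxxzyyx
  sorted[7] = yxyx$xzxxzy
  sorted[8] = yyxyx$xzxxz
  sorted[9] = zxxzyyxyx$x
  sorted[10] = zyyxyx$xzxx
sorted[3] = xyx$xzxxzyy

Answer: xyx$xzxxzyy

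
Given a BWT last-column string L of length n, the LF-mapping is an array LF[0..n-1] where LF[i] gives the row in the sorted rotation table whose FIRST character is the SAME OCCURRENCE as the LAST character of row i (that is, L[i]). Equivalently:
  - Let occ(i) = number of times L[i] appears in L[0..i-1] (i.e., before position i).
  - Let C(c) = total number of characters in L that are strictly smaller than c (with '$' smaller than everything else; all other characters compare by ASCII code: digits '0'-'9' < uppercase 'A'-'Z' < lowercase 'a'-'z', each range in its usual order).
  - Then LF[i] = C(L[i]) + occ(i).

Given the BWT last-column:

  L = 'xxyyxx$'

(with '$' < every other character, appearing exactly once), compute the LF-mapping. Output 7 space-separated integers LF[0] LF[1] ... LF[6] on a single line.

Char counts: '$':1, 'x':4, 'y':2
C (first-col start): C('$')=0, C('x')=1, C('y')=5
L[0]='x': occ=0, LF[0]=C('x')+0=1+0=1
L[1]='x': occ=1, LF[1]=C('x')+1=1+1=2
L[2]='y': occ=0, LF[2]=C('y')+0=5+0=5
L[3]='y': occ=1, LF[3]=C('y')+1=5+1=6
L[4]='x': occ=2, LF[4]=C('x')+2=1+2=3
L[5]='x': occ=3, LF[5]=C('x')+3=1+3=4
L[6]='$': occ=0, LF[6]=C('$')+0=0+0=0

Answer: 1 2 5 6 3 4 0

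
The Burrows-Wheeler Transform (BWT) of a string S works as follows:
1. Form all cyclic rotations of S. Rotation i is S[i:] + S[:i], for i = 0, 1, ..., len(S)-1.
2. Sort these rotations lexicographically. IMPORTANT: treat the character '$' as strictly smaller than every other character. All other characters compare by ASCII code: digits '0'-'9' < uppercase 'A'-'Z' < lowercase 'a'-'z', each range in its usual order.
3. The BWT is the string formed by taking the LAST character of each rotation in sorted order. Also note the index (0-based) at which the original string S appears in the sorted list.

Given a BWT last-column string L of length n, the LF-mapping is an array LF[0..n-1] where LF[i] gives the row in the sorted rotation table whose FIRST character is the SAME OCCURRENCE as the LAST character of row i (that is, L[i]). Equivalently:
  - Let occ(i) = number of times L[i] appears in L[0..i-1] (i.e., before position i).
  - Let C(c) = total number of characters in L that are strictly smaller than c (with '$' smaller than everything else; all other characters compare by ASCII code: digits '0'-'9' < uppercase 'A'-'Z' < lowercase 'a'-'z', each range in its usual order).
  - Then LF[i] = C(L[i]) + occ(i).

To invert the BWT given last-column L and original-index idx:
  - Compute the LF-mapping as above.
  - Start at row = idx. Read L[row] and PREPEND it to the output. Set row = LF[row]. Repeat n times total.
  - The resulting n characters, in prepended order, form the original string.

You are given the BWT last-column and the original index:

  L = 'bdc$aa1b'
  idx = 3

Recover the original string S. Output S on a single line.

LF mapping: 4 7 6 0 2 3 1 5
Walk LF starting at row 3, prepending L[row]:
  step 1: row=3, L[3]='$', prepend. Next row=LF[3]=0
  step 2: row=0, L[0]='b', prepend. Next row=LF[0]=4
  step 3: row=4, L[4]='a', prepend. Next row=LF[4]=2
  step 4: row=2, L[2]='c', prepend. Next row=LF[2]=6
  step 5: row=6, L[6]='1', prepend. Next row=LF[6]=1
  step 6: row=1, L[1]='d', prepend. Next row=LF[1]=7
  step 7: row=7, L[7]='b', prepend. Next row=LF[7]=5
  step 8: row=5, L[5]='a', prepend. Next row=LF[5]=3
Reversed output: abd1cab$

Answer: abd1cab$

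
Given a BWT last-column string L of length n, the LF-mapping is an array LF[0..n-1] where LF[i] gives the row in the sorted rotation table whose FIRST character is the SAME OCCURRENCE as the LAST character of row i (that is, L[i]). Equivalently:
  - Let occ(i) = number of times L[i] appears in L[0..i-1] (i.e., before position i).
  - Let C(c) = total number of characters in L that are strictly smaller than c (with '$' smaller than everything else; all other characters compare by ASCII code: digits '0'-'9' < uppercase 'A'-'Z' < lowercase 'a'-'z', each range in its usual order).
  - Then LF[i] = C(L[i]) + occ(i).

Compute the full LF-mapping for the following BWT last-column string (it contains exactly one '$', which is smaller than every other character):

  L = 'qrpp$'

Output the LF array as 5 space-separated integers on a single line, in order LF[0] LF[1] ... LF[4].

Char counts: '$':1, 'p':2, 'q':1, 'r':1
C (first-col start): C('$')=0, C('p')=1, C('q')=3, C('r')=4
L[0]='q': occ=0, LF[0]=C('q')+0=3+0=3
L[1]='r': occ=0, LF[1]=C('r')+0=4+0=4
L[2]='p': occ=0, LF[2]=C('p')+0=1+0=1
L[3]='p': occ=1, LF[3]=C('p')+1=1+1=2
L[4]='$': occ=0, LF[4]=C('$')+0=0+0=0

Answer: 3 4 1 2 0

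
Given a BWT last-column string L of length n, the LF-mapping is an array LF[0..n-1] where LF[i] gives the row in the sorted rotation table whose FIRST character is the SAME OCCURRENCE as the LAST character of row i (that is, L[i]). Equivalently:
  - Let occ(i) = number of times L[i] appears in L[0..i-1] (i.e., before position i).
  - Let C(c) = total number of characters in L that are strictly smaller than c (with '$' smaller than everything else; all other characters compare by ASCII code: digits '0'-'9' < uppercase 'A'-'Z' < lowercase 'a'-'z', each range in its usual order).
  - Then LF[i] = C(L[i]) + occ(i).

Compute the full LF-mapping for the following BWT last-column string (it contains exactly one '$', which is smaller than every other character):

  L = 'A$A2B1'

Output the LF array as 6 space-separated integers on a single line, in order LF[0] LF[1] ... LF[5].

Char counts: '$':1, '1':1, '2':1, 'A':2, 'B':1
C (first-col start): C('$')=0, C('1')=1, C('2')=2, C('A')=3, C('B')=5
L[0]='A': occ=0, LF[0]=C('A')+0=3+0=3
L[1]='$': occ=0, LF[1]=C('$')+0=0+0=0
L[2]='A': occ=1, LF[2]=C('A')+1=3+1=4
L[3]='2': occ=0, LF[3]=C('2')+0=2+0=2
L[4]='B': occ=0, LF[4]=C('B')+0=5+0=5
L[5]='1': occ=0, LF[5]=C('1')+0=1+0=1

Answer: 3 0 4 2 5 1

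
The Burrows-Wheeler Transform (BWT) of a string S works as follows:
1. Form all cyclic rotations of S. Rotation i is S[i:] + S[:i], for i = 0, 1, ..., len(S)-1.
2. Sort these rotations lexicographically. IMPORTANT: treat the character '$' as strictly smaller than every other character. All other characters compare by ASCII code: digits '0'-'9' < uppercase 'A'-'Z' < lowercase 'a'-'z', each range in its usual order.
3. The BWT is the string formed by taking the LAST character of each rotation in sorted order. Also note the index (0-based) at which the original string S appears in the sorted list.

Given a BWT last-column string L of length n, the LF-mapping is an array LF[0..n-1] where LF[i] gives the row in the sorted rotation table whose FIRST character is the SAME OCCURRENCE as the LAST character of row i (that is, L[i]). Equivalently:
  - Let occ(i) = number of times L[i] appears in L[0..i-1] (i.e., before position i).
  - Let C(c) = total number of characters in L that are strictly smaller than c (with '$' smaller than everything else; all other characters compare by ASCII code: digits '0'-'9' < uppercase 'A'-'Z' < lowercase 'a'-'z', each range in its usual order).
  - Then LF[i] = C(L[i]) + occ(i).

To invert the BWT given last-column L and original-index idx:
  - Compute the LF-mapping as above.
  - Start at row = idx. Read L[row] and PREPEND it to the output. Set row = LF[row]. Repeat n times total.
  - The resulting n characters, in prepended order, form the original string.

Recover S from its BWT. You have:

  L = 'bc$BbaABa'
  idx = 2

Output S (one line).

Answer: BBbaacAb$

Derivation:
LF mapping: 6 8 0 2 7 4 1 3 5
Walk LF starting at row 2, prepending L[row]:
  step 1: row=2, L[2]='$', prepend. Next row=LF[2]=0
  step 2: row=0, L[0]='b', prepend. Next row=LF[0]=6
  step 3: row=6, L[6]='A', prepend. Next row=LF[6]=1
  step 4: row=1, L[1]='c', prepend. Next row=LF[1]=8
  step 5: row=8, L[8]='a', prepend. Next row=LF[8]=5
  step 6: row=5, L[5]='a', prepend. Next row=LF[5]=4
  step 7: row=4, L[4]='b', prepend. Next row=LF[4]=7
  step 8: row=7, L[7]='B', prepend. Next row=LF[7]=3
  step 9: row=3, L[3]='B', prepend. Next row=LF[3]=2
Reversed output: BBbaacAb$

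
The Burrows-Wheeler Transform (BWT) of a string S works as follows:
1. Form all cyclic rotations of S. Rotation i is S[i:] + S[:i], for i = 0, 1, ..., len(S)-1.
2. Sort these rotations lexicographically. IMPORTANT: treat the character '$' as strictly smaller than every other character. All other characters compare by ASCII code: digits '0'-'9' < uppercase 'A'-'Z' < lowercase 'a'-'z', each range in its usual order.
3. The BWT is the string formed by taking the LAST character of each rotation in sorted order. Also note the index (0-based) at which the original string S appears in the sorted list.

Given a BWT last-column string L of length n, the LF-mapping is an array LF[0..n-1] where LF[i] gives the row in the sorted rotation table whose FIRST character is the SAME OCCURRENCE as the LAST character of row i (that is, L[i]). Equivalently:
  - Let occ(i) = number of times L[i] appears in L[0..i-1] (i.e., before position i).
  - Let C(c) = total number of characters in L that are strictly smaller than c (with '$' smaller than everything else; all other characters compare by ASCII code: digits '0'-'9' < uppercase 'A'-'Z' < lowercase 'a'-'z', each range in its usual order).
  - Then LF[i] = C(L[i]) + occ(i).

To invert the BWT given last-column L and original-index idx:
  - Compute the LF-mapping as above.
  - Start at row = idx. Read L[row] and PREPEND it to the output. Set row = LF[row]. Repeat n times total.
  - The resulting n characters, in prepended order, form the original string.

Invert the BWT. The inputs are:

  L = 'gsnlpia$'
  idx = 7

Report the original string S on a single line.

LF mapping: 2 7 5 4 6 3 1 0
Walk LF starting at row 7, prepending L[row]:
  step 1: row=7, L[7]='$', prepend. Next row=LF[7]=0
  step 2: row=0, L[0]='g', prepend. Next row=LF[0]=2
  step 3: row=2, L[2]='n', prepend. Next row=LF[2]=5
  step 4: row=5, L[5]='i', prepend. Next row=LF[5]=3
  step 5: row=3, L[3]='l', prepend. Next row=LF[3]=4
  step 6: row=4, L[4]='p', prepend. Next row=LF[4]=6
  step 7: row=6, L[6]='a', prepend. Next row=LF[6]=1
  step 8: row=1, L[1]='s', prepend. Next row=LF[1]=7
Reversed output: sapling$

Answer: sapling$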